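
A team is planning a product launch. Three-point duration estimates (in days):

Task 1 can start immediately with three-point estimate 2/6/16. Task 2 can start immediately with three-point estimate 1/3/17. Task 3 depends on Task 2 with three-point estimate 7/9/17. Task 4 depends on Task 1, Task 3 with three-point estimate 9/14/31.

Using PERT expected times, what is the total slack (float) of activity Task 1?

te_Task 1 = (2 + 4·6 + 16)/6 = 42/6 = 7
te_Task 2 = (1 + 4·3 + 17)/6 = 30/6 = 5
te_Task 3 = (7 + 4·9 + 17)/6 = 60/6 = 10
te_Task 4 = (9 + 4·14 + 31)/6 = 96/6 = 16

Forward pass:
ES_Task 1 = 0; EF_Task 1 = 7
ES_Task 2 = 0; EF_Task 2 = 5
ES_Task 3 = 5; EF_Task 3 = 5+10 = 15
ES_Task 4 = max(EF_Task 1=7, EF_Task 3=15) = 15; EF_Task 4 = 15+16 = 31
Expected project duration μ = 31 days. Critical path: Task 2 → Task 3 → Task 4.

Backward pass:
LF_Task 4 = 31; LS_Task 4 = 31−16 = 15
LF_Task 3 = LS_Task 4 = 15; LS_Task 3 = 15−10 = 5
LF_Task 2 = LS_Task 3 = 5; LS_Task 2 = 5−5 = 0
LF_Task 1 = LS_Task 4 = 15; LS_Task 1 = 15−7 = 8
Slack_Task 1 = LS_Task 1 − ES_Task 1 = 8 − 0 = 8

8 days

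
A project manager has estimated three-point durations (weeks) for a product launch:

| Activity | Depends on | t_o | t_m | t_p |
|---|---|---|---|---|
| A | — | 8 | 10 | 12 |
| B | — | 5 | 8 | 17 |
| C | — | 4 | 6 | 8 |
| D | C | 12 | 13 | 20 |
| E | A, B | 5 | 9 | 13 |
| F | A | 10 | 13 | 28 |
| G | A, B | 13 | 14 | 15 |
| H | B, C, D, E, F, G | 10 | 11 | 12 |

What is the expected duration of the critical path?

36 weeks

te_A = (8 + 4·10 + 12)/6 = 60/6 = 10
te_B = (5 + 4·8 + 17)/6 = 54/6 = 9
te_C = (4 + 4·6 + 8)/6 = 36/6 = 6
te_D = (12 + 4·13 + 20)/6 = 84/6 = 14
te_E = (5 + 4·9 + 13)/6 = 54/6 = 9
te_F = (10 + 4·13 + 28)/6 = 90/6 = 15
te_G = (13 + 4·14 + 15)/6 = 84/6 = 14
te_H = (10 + 4·11 + 12)/6 = 66/6 = 11

Forward pass:
ES_A = 0; EF_A = 10
ES_B = 0; EF_B = 9
ES_C = 0; EF_C = 6
ES_D = 6; EF_D = 6+14 = 20
ES_E = max(EF_A=10, EF_B=9) = 10; EF_E = 10+9 = 19
ES_F = 10; EF_F = 10+15 = 25
ES_G = max(EF_A=10, EF_B=9) = 10; EF_G = 10+14 = 24
ES_H = max(EF_B=9, EF_C=6, EF_D=20, EF_E=19, EF_F=25, EF_G=24) = 25; EF_H = 25+11 = 36
Expected project duration μ = 36 weeks. Critical path: A → F → H.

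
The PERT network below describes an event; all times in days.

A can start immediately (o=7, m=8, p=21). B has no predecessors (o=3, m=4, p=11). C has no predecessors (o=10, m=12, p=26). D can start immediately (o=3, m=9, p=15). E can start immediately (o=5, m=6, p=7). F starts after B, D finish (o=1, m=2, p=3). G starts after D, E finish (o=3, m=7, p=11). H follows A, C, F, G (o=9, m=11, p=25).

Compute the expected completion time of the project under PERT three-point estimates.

te_A = (7 + 4·8 + 21)/6 = 60/6 = 10
te_B = (3 + 4·4 + 11)/6 = 30/6 = 5
te_C = (10 + 4·12 + 26)/6 = 84/6 = 14
te_D = (3 + 4·9 + 15)/6 = 54/6 = 9
te_E = (5 + 4·6 + 7)/6 = 36/6 = 6
te_F = (1 + 4·2 + 3)/6 = 12/6 = 2
te_G = (3 + 4·7 + 11)/6 = 42/6 = 7
te_H = (9 + 4·11 + 25)/6 = 78/6 = 13

Forward pass:
ES_A = 0; EF_A = 10
ES_B = 0; EF_B = 5
ES_C = 0; EF_C = 14
ES_D = 0; EF_D = 9
ES_E = 0; EF_E = 6
ES_F = max(EF_B=5, EF_D=9) = 9; EF_F = 9+2 = 11
ES_G = max(EF_D=9, EF_E=6) = 9; EF_G = 9+7 = 16
ES_H = max(EF_A=10, EF_C=14, EF_F=11, EF_G=16) = 16; EF_H = 16+13 = 29
Expected project duration μ = 29 days. Critical path: D → G → H.

29 days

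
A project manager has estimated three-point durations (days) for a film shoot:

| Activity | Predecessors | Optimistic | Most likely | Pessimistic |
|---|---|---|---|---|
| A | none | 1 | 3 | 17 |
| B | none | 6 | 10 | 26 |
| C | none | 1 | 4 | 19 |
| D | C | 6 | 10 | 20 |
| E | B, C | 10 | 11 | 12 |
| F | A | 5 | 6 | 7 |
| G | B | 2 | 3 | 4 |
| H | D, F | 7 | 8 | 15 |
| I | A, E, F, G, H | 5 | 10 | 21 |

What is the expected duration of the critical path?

37 days

te_A = (1 + 4·3 + 17)/6 = 30/6 = 5
te_B = (6 + 4·10 + 26)/6 = 72/6 = 12
te_C = (1 + 4·4 + 19)/6 = 36/6 = 6
te_D = (6 + 4·10 + 20)/6 = 66/6 = 11
te_E = (10 + 4·11 + 12)/6 = 66/6 = 11
te_F = (5 + 4·6 + 7)/6 = 36/6 = 6
te_G = (2 + 4·3 + 4)/6 = 18/6 = 3
te_H = (7 + 4·8 + 15)/6 = 54/6 = 9
te_I = (5 + 4·10 + 21)/6 = 66/6 = 11

Forward pass:
ES_A = 0; EF_A = 5
ES_B = 0; EF_B = 12
ES_C = 0; EF_C = 6
ES_D = 6; EF_D = 6+11 = 17
ES_E = max(EF_B=12, EF_C=6) = 12; EF_E = 12+11 = 23
ES_F = 5; EF_F = 5+6 = 11
ES_G = 12; EF_G = 12+3 = 15
ES_H = max(EF_D=17, EF_F=11) = 17; EF_H = 17+9 = 26
ES_I = max(EF_A=5, EF_E=23, EF_F=11, EF_G=15, EF_H=26) = 26; EF_I = 26+11 = 37
Expected project duration μ = 37 days. Critical path: C → D → H → I.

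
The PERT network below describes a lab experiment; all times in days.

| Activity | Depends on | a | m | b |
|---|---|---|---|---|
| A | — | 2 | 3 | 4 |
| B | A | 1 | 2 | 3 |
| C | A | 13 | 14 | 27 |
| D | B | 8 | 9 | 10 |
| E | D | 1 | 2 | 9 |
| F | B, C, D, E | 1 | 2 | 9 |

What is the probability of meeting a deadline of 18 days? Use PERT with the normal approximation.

te_A = (2 + 4·3 + 4)/6 = 18/6 = 3; σ²_A = ((4−2)/6)² = 0.111
te_B = (1 + 4·2 + 3)/6 = 12/6 = 2; σ²_B = ((3−1)/6)² = 0.111
te_C = (13 + 4·14 + 27)/6 = 96/6 = 16; σ²_C = ((27−13)/6)² = 5.444
te_D = (8 + 4·9 + 10)/6 = 54/6 = 9; σ²_D = ((10−8)/6)² = 0.111
te_E = (1 + 4·2 + 9)/6 = 18/6 = 3; σ²_E = ((9−1)/6)² = 1.778
te_F = (1 + 4·2 + 9)/6 = 18/6 = 3; σ²_F = ((9−1)/6)² = 1.778

Forward pass:
ES_A = 0; EF_A = 3
ES_B = 3; EF_B = 3+2 = 5
ES_C = 3; EF_C = 3+16 = 19
ES_D = 5; EF_D = 5+9 = 14
ES_E = 14; EF_E = 14+3 = 17
ES_F = max(EF_B=5, EF_C=19, EF_D=14, EF_E=17) = 19; EF_F = 19+3 = 22
Expected project duration μ = 22 days. Critical path: A → C → F.

Variance along critical path = 0.111 + 5.444 + 1.778 = 7.333; σ = √7.333 = 2.708 days.
Z = (18 − 22) / 2.708 = -1.477
P(T ≤ 18) = Φ(-1.477) ≈ 0.070

0.070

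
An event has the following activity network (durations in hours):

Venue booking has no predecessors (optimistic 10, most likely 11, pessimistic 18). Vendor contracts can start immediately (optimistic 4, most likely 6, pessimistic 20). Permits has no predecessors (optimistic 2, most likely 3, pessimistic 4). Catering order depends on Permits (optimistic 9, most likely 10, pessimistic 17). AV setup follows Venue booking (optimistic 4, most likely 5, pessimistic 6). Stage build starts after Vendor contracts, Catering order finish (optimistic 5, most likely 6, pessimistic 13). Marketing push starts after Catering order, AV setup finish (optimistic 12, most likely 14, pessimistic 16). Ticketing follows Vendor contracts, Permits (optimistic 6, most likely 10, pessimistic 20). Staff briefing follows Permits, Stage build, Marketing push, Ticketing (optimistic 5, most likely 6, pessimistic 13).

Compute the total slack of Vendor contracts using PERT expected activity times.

12 hours

te_Venue booking = (10 + 4·11 + 18)/6 = 72/6 = 12
te_Vendor contracts = (4 + 4·6 + 20)/6 = 48/6 = 8
te_Permits = (2 + 4·3 + 4)/6 = 18/6 = 3
te_Catering order = (9 + 4·10 + 17)/6 = 66/6 = 11
te_AV setup = (4 + 4·5 + 6)/6 = 30/6 = 5
te_Stage build = (5 + 4·6 + 13)/6 = 42/6 = 7
te_Marketing push = (12 + 4·14 + 16)/6 = 84/6 = 14
te_Ticketing = (6 + 4·10 + 20)/6 = 66/6 = 11
te_Staff briefing = (5 + 4·6 + 13)/6 = 42/6 = 7

Forward pass:
ES_Venue booking = 0; EF_Venue booking = 12
ES_Vendor contracts = 0; EF_Vendor contracts = 8
ES_Permits = 0; EF_Permits = 3
ES_Catering order = 3; EF_Catering order = 3+11 = 14
ES_AV setup = 12; EF_AV setup = 12+5 = 17
ES_Stage build = max(EF_Vendor contracts=8, EF_Catering order=14) = 14; EF_Stage build = 14+7 = 21
ES_Marketing push = max(EF_Catering order=14, EF_AV setup=17) = 17; EF_Marketing push = 17+14 = 31
ES_Ticketing = max(EF_Vendor contracts=8, EF_Permits=3) = 8; EF_Ticketing = 8+11 = 19
ES_Staff briefing = max(EF_Permits=3, EF_Stage build=21, EF_Marketing push=31, EF_Ticketing=19) = 31; EF_Staff briefing = 31+7 = 38
Expected project duration μ = 38 hours. Critical path: Venue booking → AV setup → Marketing push → Staff briefing.

Backward pass:
LF_Staff briefing = 38; LS_Staff briefing = 38−7 = 31
LF_Ticketing = LS_Staff briefing = 31; LS_Ticketing = 31−11 = 20
LF_Marketing push = LS_Staff briefing = 31; LS_Marketing push = 31−14 = 17
LF_Stage build = LS_Staff briefing = 31; LS_Stage build = 31−7 = 24
LF_AV setup = LS_Marketing push = 17; LS_AV setup = 17−5 = 12
LF_Catering order = min(LS_Stage build=24, LS_Marketing push=17) = 17; LS_Catering order = 17−11 = 6
LF_Permits = min(LS_Catering order=6, LS_Ticketing=20, LS_Staff briefing=31) = 6; LS_Permits = 6−3 = 3
LF_Vendor contracts = min(LS_Stage build=24, LS_Ticketing=20) = 20; LS_Vendor contracts = 20−8 = 12
LF_Venue booking = LS_AV setup = 12; LS_Venue booking = 12−12 = 0
Slack_Vendor contracts = LS_Vendor contracts − ES_Vendor contracts = 12 − 0 = 12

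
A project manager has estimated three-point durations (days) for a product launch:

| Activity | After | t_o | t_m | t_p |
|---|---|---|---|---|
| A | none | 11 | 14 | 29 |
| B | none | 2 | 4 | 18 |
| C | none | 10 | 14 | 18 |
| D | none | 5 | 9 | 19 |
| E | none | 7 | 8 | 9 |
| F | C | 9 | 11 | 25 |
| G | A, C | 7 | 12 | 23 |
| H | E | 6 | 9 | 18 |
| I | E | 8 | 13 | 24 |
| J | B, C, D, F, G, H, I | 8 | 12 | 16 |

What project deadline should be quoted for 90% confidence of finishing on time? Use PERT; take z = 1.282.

te_A = (11 + 4·14 + 29)/6 = 96/6 = 16; σ²_A = ((29−11)/6)² = 9.000
te_B = (2 + 4·4 + 18)/6 = 36/6 = 6; σ²_B = ((18−2)/6)² = 7.111
te_C = (10 + 4·14 + 18)/6 = 84/6 = 14; σ²_C = ((18−10)/6)² = 1.778
te_D = (5 + 4·9 + 19)/6 = 60/6 = 10; σ²_D = ((19−5)/6)² = 5.444
te_E = (7 + 4·8 + 9)/6 = 48/6 = 8; σ²_E = ((9−7)/6)² = 0.111
te_F = (9 + 4·11 + 25)/6 = 78/6 = 13; σ²_F = ((25−9)/6)² = 7.111
te_G = (7 + 4·12 + 23)/6 = 78/6 = 13; σ²_G = ((23−7)/6)² = 7.111
te_H = (6 + 4·9 + 18)/6 = 60/6 = 10; σ²_H = ((18−6)/6)² = 4.000
te_I = (8 + 4·13 + 24)/6 = 84/6 = 14; σ²_I = ((24−8)/6)² = 7.111
te_J = (8 + 4·12 + 16)/6 = 72/6 = 12; σ²_J = ((16−8)/6)² = 1.778

Forward pass:
ES_A = 0; EF_A = 16
ES_B = 0; EF_B = 6
ES_C = 0; EF_C = 14
ES_D = 0; EF_D = 10
ES_E = 0; EF_E = 8
ES_F = 14; EF_F = 14+13 = 27
ES_G = max(EF_A=16, EF_C=14) = 16; EF_G = 16+13 = 29
ES_H = 8; EF_H = 8+10 = 18
ES_I = 8; EF_I = 8+14 = 22
ES_J = max(EF_B=6, EF_C=14, EF_D=10, EF_F=27, EF_G=29, EF_H=18, EF_I=22) = 29; EF_J = 29+12 = 41
Expected project duration μ = 41 days. Critical path: A → G → J.

Variance along critical path = 9.000 + 7.111 + 1.778 = 17.889; σ = 4.230 days.
D = μ + z·σ = 41 + 1.282·4.230 = 46.4 days

46.4 days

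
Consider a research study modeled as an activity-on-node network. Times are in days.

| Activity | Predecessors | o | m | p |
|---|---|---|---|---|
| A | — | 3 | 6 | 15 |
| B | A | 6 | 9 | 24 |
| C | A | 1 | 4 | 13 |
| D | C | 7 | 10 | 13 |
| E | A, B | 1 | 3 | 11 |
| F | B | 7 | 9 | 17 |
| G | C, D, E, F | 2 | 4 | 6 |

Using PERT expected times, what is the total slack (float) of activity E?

te_A = (3 + 4·6 + 15)/6 = 42/6 = 7
te_B = (6 + 4·9 + 24)/6 = 66/6 = 11
te_C = (1 + 4·4 + 13)/6 = 30/6 = 5
te_D = (7 + 4·10 + 13)/6 = 60/6 = 10
te_E = (1 + 4·3 + 11)/6 = 24/6 = 4
te_F = (7 + 4·9 + 17)/6 = 60/6 = 10
te_G = (2 + 4·4 + 6)/6 = 24/6 = 4

Forward pass:
ES_A = 0; EF_A = 7
ES_B = 7; EF_B = 7+11 = 18
ES_C = 7; EF_C = 7+5 = 12
ES_D = 12; EF_D = 12+10 = 22
ES_E = max(EF_A=7, EF_B=18) = 18; EF_E = 18+4 = 22
ES_F = 18; EF_F = 18+10 = 28
ES_G = max(EF_C=12, EF_D=22, EF_E=22, EF_F=28) = 28; EF_G = 28+4 = 32
Expected project duration μ = 32 days. Critical path: A → B → F → G.

Backward pass:
LF_G = 32; LS_G = 32−4 = 28
LF_F = LS_G = 28; LS_F = 28−10 = 18
LF_E = LS_G = 28; LS_E = 28−4 = 24
LF_D = LS_G = 28; LS_D = 28−10 = 18
LF_C = min(LS_D=18, LS_G=28) = 18; LS_C = 18−5 = 13
LF_B = min(LS_E=24, LS_F=18) = 18; LS_B = 18−11 = 7
LF_A = min(LS_B=7, LS_C=13, LS_E=24) = 7; LS_A = 7−7 = 0
Slack_E = LS_E − ES_E = 24 − 18 = 6

6 days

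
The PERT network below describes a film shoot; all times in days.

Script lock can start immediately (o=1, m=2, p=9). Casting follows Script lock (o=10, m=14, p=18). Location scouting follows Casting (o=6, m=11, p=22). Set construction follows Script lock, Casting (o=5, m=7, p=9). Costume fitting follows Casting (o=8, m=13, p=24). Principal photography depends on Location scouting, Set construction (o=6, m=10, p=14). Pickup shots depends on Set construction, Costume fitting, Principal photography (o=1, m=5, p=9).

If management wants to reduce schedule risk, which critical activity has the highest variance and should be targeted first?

te_Script lock = (1 + 4·2 + 9)/6 = 18/6 = 3; σ²_Script lock = ((9−1)/6)² = 1.778
te_Casting = (10 + 4·14 + 18)/6 = 84/6 = 14; σ²_Casting = ((18−10)/6)² = 1.778
te_Location scouting = (6 + 4·11 + 22)/6 = 72/6 = 12; σ²_Location scouting = ((22−6)/6)² = 7.111
te_Set construction = (5 + 4·7 + 9)/6 = 42/6 = 7; σ²_Set construction = ((9−5)/6)² = 0.444
te_Costume fitting = (8 + 4·13 + 24)/6 = 84/6 = 14; σ²_Costume fitting = ((24−8)/6)² = 7.111
te_Principal photography = (6 + 4·10 + 14)/6 = 60/6 = 10; σ²_Principal photography = ((14−6)/6)² = 1.778
te_Pickup shots = (1 + 4·5 + 9)/6 = 30/6 = 5; σ²_Pickup shots = ((9−1)/6)² = 1.778

Forward pass:
ES_Script lock = 0; EF_Script lock = 3
ES_Casting = 3; EF_Casting = 3+14 = 17
ES_Location scouting = 17; EF_Location scouting = 17+12 = 29
ES_Set construction = max(EF_Script lock=3, EF_Casting=17) = 17; EF_Set construction = 17+7 = 24
ES_Costume fitting = 17; EF_Costume fitting = 17+14 = 31
ES_Principal photography = max(EF_Location scouting=29, EF_Set construction=24) = 29; EF_Principal photography = 29+10 = 39
ES_Pickup shots = max(EF_Set construction=24, EF_Costume fitting=31, EF_Principal photography=39) = 39; EF_Pickup shots = 39+5 = 44
Expected project duration μ = 44 days. Critical path: Script lock → Casting → Location scouting → Principal photography → Pickup shots.

Variances on critical path: σ²_Script lock=1.778, σ²_Casting=1.778, σ²_Location scouting=7.111, σ²_Principal photography=1.778, σ²_Pickup shots=1.778.
Largest is σ²_Location scouting = 7.111.

Location scouting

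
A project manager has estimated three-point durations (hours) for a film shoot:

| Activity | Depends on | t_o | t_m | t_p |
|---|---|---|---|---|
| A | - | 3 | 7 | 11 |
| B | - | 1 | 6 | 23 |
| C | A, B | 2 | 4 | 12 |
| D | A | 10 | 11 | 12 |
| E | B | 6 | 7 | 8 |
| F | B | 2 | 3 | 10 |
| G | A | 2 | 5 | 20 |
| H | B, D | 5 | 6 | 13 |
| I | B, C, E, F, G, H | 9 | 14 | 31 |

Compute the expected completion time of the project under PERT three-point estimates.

41 hours

te_A = (3 + 4·7 + 11)/6 = 42/6 = 7
te_B = (1 + 4·6 + 23)/6 = 48/6 = 8
te_C = (2 + 4·4 + 12)/6 = 30/6 = 5
te_D = (10 + 4·11 + 12)/6 = 66/6 = 11
te_E = (6 + 4·7 + 8)/6 = 42/6 = 7
te_F = (2 + 4·3 + 10)/6 = 24/6 = 4
te_G = (2 + 4·5 + 20)/6 = 42/6 = 7
te_H = (5 + 4·6 + 13)/6 = 42/6 = 7
te_I = (9 + 4·14 + 31)/6 = 96/6 = 16

Forward pass:
ES_A = 0; EF_A = 7
ES_B = 0; EF_B = 8
ES_C = max(EF_A=7, EF_B=8) = 8; EF_C = 8+5 = 13
ES_D = 7; EF_D = 7+11 = 18
ES_E = 8; EF_E = 8+7 = 15
ES_F = 8; EF_F = 8+4 = 12
ES_G = 7; EF_G = 7+7 = 14
ES_H = max(EF_B=8, EF_D=18) = 18; EF_H = 18+7 = 25
ES_I = max(EF_B=8, EF_C=13, EF_E=15, EF_F=12, EF_G=14, EF_H=25) = 25; EF_I = 25+16 = 41
Expected project duration μ = 41 hours. Critical path: A → D → H → I.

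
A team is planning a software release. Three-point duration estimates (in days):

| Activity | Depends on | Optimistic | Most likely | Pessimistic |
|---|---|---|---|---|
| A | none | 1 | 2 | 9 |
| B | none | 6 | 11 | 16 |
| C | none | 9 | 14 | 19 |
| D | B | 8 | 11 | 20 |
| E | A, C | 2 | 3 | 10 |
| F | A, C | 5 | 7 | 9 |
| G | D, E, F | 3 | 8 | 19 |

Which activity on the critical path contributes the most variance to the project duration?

te_A = (1 + 4·2 + 9)/6 = 18/6 = 3; σ²_A = ((9−1)/6)² = 1.778
te_B = (6 + 4·11 + 16)/6 = 66/6 = 11; σ²_B = ((16−6)/6)² = 2.778
te_C = (9 + 4·14 + 19)/6 = 84/6 = 14; σ²_C = ((19−9)/6)² = 2.778
te_D = (8 + 4·11 + 20)/6 = 72/6 = 12; σ²_D = ((20−8)/6)² = 4.000
te_E = (2 + 4·3 + 10)/6 = 24/6 = 4; σ²_E = ((10−2)/6)² = 1.778
te_F = (5 + 4·7 + 9)/6 = 42/6 = 7; σ²_F = ((9−5)/6)² = 0.444
te_G = (3 + 4·8 + 19)/6 = 54/6 = 9; σ²_G = ((19−3)/6)² = 7.111

Forward pass:
ES_A = 0; EF_A = 3
ES_B = 0; EF_B = 11
ES_C = 0; EF_C = 14
ES_D = 11; EF_D = 11+12 = 23
ES_E = max(EF_A=3, EF_C=14) = 14; EF_E = 14+4 = 18
ES_F = max(EF_A=3, EF_C=14) = 14; EF_F = 14+7 = 21
ES_G = max(EF_D=23, EF_E=18, EF_F=21) = 23; EF_G = 23+9 = 32
Expected project duration μ = 32 days. Critical path: B → D → G.

Variances on critical path: σ²_B=2.778, σ²_D=4.000, σ²_G=7.111.
Largest is σ²_G = 7.111.

G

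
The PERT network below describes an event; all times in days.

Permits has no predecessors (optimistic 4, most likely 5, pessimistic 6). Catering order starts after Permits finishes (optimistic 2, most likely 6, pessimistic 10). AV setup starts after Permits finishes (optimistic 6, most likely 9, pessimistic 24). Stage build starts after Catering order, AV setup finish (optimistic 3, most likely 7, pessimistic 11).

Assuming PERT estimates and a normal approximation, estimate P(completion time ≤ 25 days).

te_Permits = (4 + 4·5 + 6)/6 = 30/6 = 5; σ²_Permits = ((6−4)/6)² = 0.111
te_Catering order = (2 + 4·6 + 10)/6 = 36/6 = 6; σ²_Catering order = ((10−2)/6)² = 1.778
te_AV setup = (6 + 4·9 + 24)/6 = 66/6 = 11; σ²_AV setup = ((24−6)/6)² = 9.000
te_Stage build = (3 + 4·7 + 11)/6 = 42/6 = 7; σ²_Stage build = ((11−3)/6)² = 1.778

Forward pass:
ES_Permits = 0; EF_Permits = 5
ES_Catering order = 5; EF_Catering order = 5+6 = 11
ES_AV setup = 5; EF_AV setup = 5+11 = 16
ES_Stage build = max(EF_Catering order=11, EF_AV setup=16) = 16; EF_Stage build = 16+7 = 23
Expected project duration μ = 23 days. Critical path: Permits → AV setup → Stage build.

Variance along critical path = 0.111 + 9.000 + 1.778 = 10.889; σ = √10.889 = 3.300 days.
Z = (25 − 23) / 3.300 = 0.606
P(T ≤ 25) = Φ(0.606) ≈ 0.728

0.728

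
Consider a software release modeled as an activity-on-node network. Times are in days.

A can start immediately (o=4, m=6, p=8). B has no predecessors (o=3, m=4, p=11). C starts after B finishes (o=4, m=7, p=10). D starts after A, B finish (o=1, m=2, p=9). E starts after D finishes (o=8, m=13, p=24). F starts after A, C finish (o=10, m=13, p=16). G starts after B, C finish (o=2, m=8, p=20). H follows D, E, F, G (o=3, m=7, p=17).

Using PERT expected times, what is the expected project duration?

33 days

te_A = (4 + 4·6 + 8)/6 = 36/6 = 6
te_B = (3 + 4·4 + 11)/6 = 30/6 = 5
te_C = (4 + 4·7 + 10)/6 = 42/6 = 7
te_D = (1 + 4·2 + 9)/6 = 18/6 = 3
te_E = (8 + 4·13 + 24)/6 = 84/6 = 14
te_F = (10 + 4·13 + 16)/6 = 78/6 = 13
te_G = (2 + 4·8 + 20)/6 = 54/6 = 9
te_H = (3 + 4·7 + 17)/6 = 48/6 = 8

Forward pass:
ES_A = 0; EF_A = 6
ES_B = 0; EF_B = 5
ES_C = 5; EF_C = 5+7 = 12
ES_D = max(EF_A=6, EF_B=5) = 6; EF_D = 6+3 = 9
ES_E = 9; EF_E = 9+14 = 23
ES_F = max(EF_A=6, EF_C=12) = 12; EF_F = 12+13 = 25
ES_G = max(EF_B=5, EF_C=12) = 12; EF_G = 12+9 = 21
ES_H = max(EF_D=9, EF_E=23, EF_F=25, EF_G=21) = 25; EF_H = 25+8 = 33
Expected project duration μ = 33 days. Critical path: B → C → F → H.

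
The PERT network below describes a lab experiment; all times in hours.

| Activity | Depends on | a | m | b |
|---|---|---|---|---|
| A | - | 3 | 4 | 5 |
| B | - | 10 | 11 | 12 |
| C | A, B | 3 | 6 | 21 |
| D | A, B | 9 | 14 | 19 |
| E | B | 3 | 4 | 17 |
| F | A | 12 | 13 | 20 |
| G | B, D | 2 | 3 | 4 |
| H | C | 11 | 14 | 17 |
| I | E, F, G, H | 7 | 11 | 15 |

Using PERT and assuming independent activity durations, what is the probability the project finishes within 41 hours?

0.192

te_A = (3 + 4·4 + 5)/6 = 24/6 = 4; σ²_A = ((5−3)/6)² = 0.111
te_B = (10 + 4·11 + 12)/6 = 66/6 = 11; σ²_B = ((12−10)/6)² = 0.111
te_C = (3 + 4·6 + 21)/6 = 48/6 = 8; σ²_C = ((21−3)/6)² = 9.000
te_D = (9 + 4·14 + 19)/6 = 84/6 = 14; σ²_D = ((19−9)/6)² = 2.778
te_E = (3 + 4·4 + 17)/6 = 36/6 = 6; σ²_E = ((17−3)/6)² = 5.444
te_F = (12 + 4·13 + 20)/6 = 84/6 = 14; σ²_F = ((20−12)/6)² = 1.778
te_G = (2 + 4·3 + 4)/6 = 18/6 = 3; σ²_G = ((4−2)/6)² = 0.111
te_H = (11 + 4·14 + 17)/6 = 84/6 = 14; σ²_H = ((17−11)/6)² = 1.000
te_I = (7 + 4·11 + 15)/6 = 66/6 = 11; σ²_I = ((15−7)/6)² = 1.778

Forward pass:
ES_A = 0; EF_A = 4
ES_B = 0; EF_B = 11
ES_C = max(EF_A=4, EF_B=11) = 11; EF_C = 11+8 = 19
ES_D = max(EF_A=4, EF_B=11) = 11; EF_D = 11+14 = 25
ES_E = 11; EF_E = 11+6 = 17
ES_F = 4; EF_F = 4+14 = 18
ES_G = max(EF_B=11, EF_D=25) = 25; EF_G = 25+3 = 28
ES_H = 19; EF_H = 19+14 = 33
ES_I = max(EF_E=17, EF_F=18, EF_G=28, EF_H=33) = 33; EF_I = 33+11 = 44
Expected project duration μ = 44 hours. Critical path: B → C → H → I.

Variance along critical path = 0.111 + 9.000 + 1.000 + 1.778 = 11.889; σ = √11.889 = 3.448 hours.
Z = (41 − 44) / 3.448 = -0.870
P(T ≤ 41) = Φ(-0.870) ≈ 0.192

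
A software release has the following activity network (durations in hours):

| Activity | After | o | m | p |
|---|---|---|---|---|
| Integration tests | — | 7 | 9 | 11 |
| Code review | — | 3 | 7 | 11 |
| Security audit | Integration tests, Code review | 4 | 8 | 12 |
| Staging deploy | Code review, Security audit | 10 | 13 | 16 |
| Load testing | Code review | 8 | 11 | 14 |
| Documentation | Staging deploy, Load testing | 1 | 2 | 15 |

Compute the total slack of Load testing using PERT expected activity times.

12 hours

te_Integration tests = (7 + 4·9 + 11)/6 = 54/6 = 9
te_Code review = (3 + 4·7 + 11)/6 = 42/6 = 7
te_Security audit = (4 + 4·8 + 12)/6 = 48/6 = 8
te_Staging deploy = (10 + 4·13 + 16)/6 = 78/6 = 13
te_Load testing = (8 + 4·11 + 14)/6 = 66/6 = 11
te_Documentation = (1 + 4·2 + 15)/6 = 24/6 = 4

Forward pass:
ES_Integration tests = 0; EF_Integration tests = 9
ES_Code review = 0; EF_Code review = 7
ES_Security audit = max(EF_Integration tests=9, EF_Code review=7) = 9; EF_Security audit = 9+8 = 17
ES_Staging deploy = max(EF_Code review=7, EF_Security audit=17) = 17; EF_Staging deploy = 17+13 = 30
ES_Load testing = 7; EF_Load testing = 7+11 = 18
ES_Documentation = max(EF_Staging deploy=30, EF_Load testing=18) = 30; EF_Documentation = 30+4 = 34
Expected project duration μ = 34 hours. Critical path: Integration tests → Security audit → Staging deploy → Documentation.

Backward pass:
LF_Documentation = 34; LS_Documentation = 34−4 = 30
LF_Load testing = LS_Documentation = 30; LS_Load testing = 30−11 = 19
LF_Staging deploy = LS_Documentation = 30; LS_Staging deploy = 30−13 = 17
LF_Security audit = LS_Staging deploy = 17; LS_Security audit = 17−8 = 9
LF_Code review = min(LS_Security audit=9, LS_Staging deploy=17, LS_Load testing=19) = 9; LS_Code review = 9−7 = 2
LF_Integration tests = LS_Security audit = 9; LS_Integration tests = 9−9 = 0
Slack_Load testing = LS_Load testing − ES_Load testing = 19 − 7 = 12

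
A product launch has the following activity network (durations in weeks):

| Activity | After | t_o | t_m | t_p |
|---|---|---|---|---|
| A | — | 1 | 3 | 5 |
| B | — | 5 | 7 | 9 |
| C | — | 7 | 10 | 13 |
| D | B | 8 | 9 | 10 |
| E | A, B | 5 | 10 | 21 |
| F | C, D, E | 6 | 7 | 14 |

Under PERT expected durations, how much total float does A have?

te_A = (1 + 4·3 + 5)/6 = 18/6 = 3
te_B = (5 + 4·7 + 9)/6 = 42/6 = 7
te_C = (7 + 4·10 + 13)/6 = 60/6 = 10
te_D = (8 + 4·9 + 10)/6 = 54/6 = 9
te_E = (5 + 4·10 + 21)/6 = 66/6 = 11
te_F = (6 + 4·7 + 14)/6 = 48/6 = 8

Forward pass:
ES_A = 0; EF_A = 3
ES_B = 0; EF_B = 7
ES_C = 0; EF_C = 10
ES_D = 7; EF_D = 7+9 = 16
ES_E = max(EF_A=3, EF_B=7) = 7; EF_E = 7+11 = 18
ES_F = max(EF_C=10, EF_D=16, EF_E=18) = 18; EF_F = 18+8 = 26
Expected project duration μ = 26 weeks. Critical path: B → E → F.

Backward pass:
LF_F = 26; LS_F = 26−8 = 18
LF_E = LS_F = 18; LS_E = 18−11 = 7
LF_D = LS_F = 18; LS_D = 18−9 = 9
LF_C = LS_F = 18; LS_C = 18−10 = 8
LF_B = min(LS_D=9, LS_E=7) = 7; LS_B = 7−7 = 0
LF_A = LS_E = 7; LS_A = 7−3 = 4
Slack_A = LS_A − ES_A = 4 − 0 = 4

4 weeks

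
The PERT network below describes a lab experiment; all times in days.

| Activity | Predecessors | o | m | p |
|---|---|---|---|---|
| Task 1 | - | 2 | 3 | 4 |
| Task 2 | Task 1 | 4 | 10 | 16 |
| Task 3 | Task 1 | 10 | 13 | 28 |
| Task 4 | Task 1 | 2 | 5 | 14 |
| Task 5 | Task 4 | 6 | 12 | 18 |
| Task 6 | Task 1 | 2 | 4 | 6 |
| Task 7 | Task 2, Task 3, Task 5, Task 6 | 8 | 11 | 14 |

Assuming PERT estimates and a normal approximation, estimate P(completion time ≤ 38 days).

0.977

te_Task 1 = (2 + 4·3 + 4)/6 = 18/6 = 3; σ²_Task 1 = ((4−2)/6)² = 0.111
te_Task 2 = (4 + 4·10 + 16)/6 = 60/6 = 10; σ²_Task 2 = ((16−4)/6)² = 4.000
te_Task 3 = (10 + 4·13 + 28)/6 = 90/6 = 15; σ²_Task 3 = ((28−10)/6)² = 9.000
te_Task 4 = (2 + 4·5 + 14)/6 = 36/6 = 6; σ²_Task 4 = ((14−2)/6)² = 4.000
te_Task 5 = (6 + 4·12 + 18)/6 = 72/6 = 12; σ²_Task 5 = ((18−6)/6)² = 4.000
te_Task 6 = (2 + 4·4 + 6)/6 = 24/6 = 4; σ²_Task 6 = ((6−2)/6)² = 0.444
te_Task 7 = (8 + 4·11 + 14)/6 = 66/6 = 11; σ²_Task 7 = ((14−8)/6)² = 1.000

Forward pass:
ES_Task 1 = 0; EF_Task 1 = 3
ES_Task 2 = 3; EF_Task 2 = 3+10 = 13
ES_Task 3 = 3; EF_Task 3 = 3+15 = 18
ES_Task 4 = 3; EF_Task 4 = 3+6 = 9
ES_Task 5 = 9; EF_Task 5 = 9+12 = 21
ES_Task 6 = 3; EF_Task 6 = 3+4 = 7
ES_Task 7 = max(EF_Task 2=13, EF_Task 3=18, EF_Task 5=21, EF_Task 6=7) = 21; EF_Task 7 = 21+11 = 32
Expected project duration μ = 32 days. Critical path: Task 1 → Task 4 → Task 5 → Task 7.

Variance along critical path = 0.111 + 4.000 + 4.000 + 1.000 = 9.111; σ = √9.111 = 3.018 days.
Z = (38 − 32) / 3.018 = 1.988
P(T ≤ 38) = Φ(1.988) ≈ 0.977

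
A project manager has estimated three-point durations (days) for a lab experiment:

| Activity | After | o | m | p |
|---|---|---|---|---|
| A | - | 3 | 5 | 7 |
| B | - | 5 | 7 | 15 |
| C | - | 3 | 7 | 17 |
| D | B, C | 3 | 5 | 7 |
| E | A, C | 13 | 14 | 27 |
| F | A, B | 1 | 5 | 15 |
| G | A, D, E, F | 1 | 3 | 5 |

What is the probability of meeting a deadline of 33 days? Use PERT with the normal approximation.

te_A = (3 + 4·5 + 7)/6 = 30/6 = 5; σ²_A = ((7−3)/6)² = 0.444
te_B = (5 + 4·7 + 15)/6 = 48/6 = 8; σ²_B = ((15−5)/6)² = 2.778
te_C = (3 + 4·7 + 17)/6 = 48/6 = 8; σ²_C = ((17−3)/6)² = 5.444
te_D = (3 + 4·5 + 7)/6 = 30/6 = 5; σ²_D = ((7−3)/6)² = 0.444
te_E = (13 + 4·14 + 27)/6 = 96/6 = 16; σ²_E = ((27−13)/6)² = 5.444
te_F = (1 + 4·5 + 15)/6 = 36/6 = 6; σ²_F = ((15−1)/6)² = 5.444
te_G = (1 + 4·3 + 5)/6 = 18/6 = 3; σ²_G = ((5−1)/6)² = 0.444

Forward pass:
ES_A = 0; EF_A = 5
ES_B = 0; EF_B = 8
ES_C = 0; EF_C = 8
ES_D = max(EF_B=8, EF_C=8) = 8; EF_D = 8+5 = 13
ES_E = max(EF_A=5, EF_C=8) = 8; EF_E = 8+16 = 24
ES_F = max(EF_A=5, EF_B=8) = 8; EF_F = 8+6 = 14
ES_G = max(EF_A=5, EF_D=13, EF_E=24, EF_F=14) = 24; EF_G = 24+3 = 27
Expected project duration μ = 27 days. Critical path: C → E → G.

Variance along critical path = 5.444 + 5.444 + 0.444 = 11.333; σ = √11.333 = 3.367 days.
Z = (33 − 27) / 3.367 = 1.782
P(T ≤ 33) = Φ(1.782) ≈ 0.963

0.963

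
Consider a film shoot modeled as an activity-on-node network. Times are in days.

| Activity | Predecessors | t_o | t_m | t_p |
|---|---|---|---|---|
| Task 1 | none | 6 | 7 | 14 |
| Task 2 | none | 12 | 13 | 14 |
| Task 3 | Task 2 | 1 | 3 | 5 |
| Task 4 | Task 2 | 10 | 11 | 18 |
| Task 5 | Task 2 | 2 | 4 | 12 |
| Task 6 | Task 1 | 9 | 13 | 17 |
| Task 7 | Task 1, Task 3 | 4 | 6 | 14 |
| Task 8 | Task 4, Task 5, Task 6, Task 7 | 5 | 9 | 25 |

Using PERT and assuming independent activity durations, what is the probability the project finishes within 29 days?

0.026

te_Task 1 = (6 + 4·7 + 14)/6 = 48/6 = 8; σ²_Task 1 = ((14−6)/6)² = 1.778
te_Task 2 = (12 + 4·13 + 14)/6 = 78/6 = 13; σ²_Task 2 = ((14−12)/6)² = 0.111
te_Task 3 = (1 + 4·3 + 5)/6 = 18/6 = 3; σ²_Task 3 = ((5−1)/6)² = 0.444
te_Task 4 = (10 + 4·11 + 18)/6 = 72/6 = 12; σ²_Task 4 = ((18−10)/6)² = 1.778
te_Task 5 = (2 + 4·4 + 12)/6 = 30/6 = 5; σ²_Task 5 = ((12−2)/6)² = 2.778
te_Task 6 = (9 + 4·13 + 17)/6 = 78/6 = 13; σ²_Task 6 = ((17−9)/6)² = 1.778
te_Task 7 = (4 + 4·6 + 14)/6 = 42/6 = 7; σ²_Task 7 = ((14−4)/6)² = 2.778
te_Task 8 = (5 + 4·9 + 25)/6 = 66/6 = 11; σ²_Task 8 = ((25−5)/6)² = 11.111

Forward pass:
ES_Task 1 = 0; EF_Task 1 = 8
ES_Task 2 = 0; EF_Task 2 = 13
ES_Task 3 = 13; EF_Task 3 = 13+3 = 16
ES_Task 4 = 13; EF_Task 4 = 13+12 = 25
ES_Task 5 = 13; EF_Task 5 = 13+5 = 18
ES_Task 6 = 8; EF_Task 6 = 8+13 = 21
ES_Task 7 = max(EF_Task 1=8, EF_Task 3=16) = 16; EF_Task 7 = 16+7 = 23
ES_Task 8 = max(EF_Task 4=25, EF_Task 5=18, EF_Task 6=21, EF_Task 7=23) = 25; EF_Task 8 = 25+11 = 36
Expected project duration μ = 36 days. Critical path: Task 2 → Task 4 → Task 8.

Variance along critical path = 0.111 + 1.778 + 11.111 = 13.000; σ = √13.000 = 3.606 days.
Z = (29 − 36) / 3.606 = -1.941
P(T ≤ 29) = Φ(-1.941) ≈ 0.026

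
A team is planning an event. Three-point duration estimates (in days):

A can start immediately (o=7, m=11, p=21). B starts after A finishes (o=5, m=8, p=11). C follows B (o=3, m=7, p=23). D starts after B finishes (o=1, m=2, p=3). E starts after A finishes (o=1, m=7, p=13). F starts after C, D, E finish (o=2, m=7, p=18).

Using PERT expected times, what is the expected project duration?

37 days

te_A = (7 + 4·11 + 21)/6 = 72/6 = 12
te_B = (5 + 4·8 + 11)/6 = 48/6 = 8
te_C = (3 + 4·7 + 23)/6 = 54/6 = 9
te_D = (1 + 4·2 + 3)/6 = 12/6 = 2
te_E = (1 + 4·7 + 13)/6 = 42/6 = 7
te_F = (2 + 4·7 + 18)/6 = 48/6 = 8

Forward pass:
ES_A = 0; EF_A = 12
ES_B = 12; EF_B = 12+8 = 20
ES_C = 20; EF_C = 20+9 = 29
ES_D = 20; EF_D = 20+2 = 22
ES_E = 12; EF_E = 12+7 = 19
ES_F = max(EF_C=29, EF_D=22, EF_E=19) = 29; EF_F = 29+8 = 37
Expected project duration μ = 37 days. Critical path: A → B → C → F.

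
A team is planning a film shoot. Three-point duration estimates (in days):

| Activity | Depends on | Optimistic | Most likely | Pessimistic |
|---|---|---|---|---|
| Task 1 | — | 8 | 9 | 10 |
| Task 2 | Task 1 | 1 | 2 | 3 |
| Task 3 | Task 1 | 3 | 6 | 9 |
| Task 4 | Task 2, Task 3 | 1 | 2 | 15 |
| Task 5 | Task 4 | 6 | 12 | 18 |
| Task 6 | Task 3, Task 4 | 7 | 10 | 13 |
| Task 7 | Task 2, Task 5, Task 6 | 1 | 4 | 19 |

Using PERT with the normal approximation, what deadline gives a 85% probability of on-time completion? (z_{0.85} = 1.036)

41.6 days

te_Task 1 = (8 + 4·9 + 10)/6 = 54/6 = 9; σ²_Task 1 = ((10−8)/6)² = 0.111
te_Task 2 = (1 + 4·2 + 3)/6 = 12/6 = 2; σ²_Task 2 = ((3−1)/6)² = 0.111
te_Task 3 = (3 + 4·6 + 9)/6 = 36/6 = 6; σ²_Task 3 = ((9−3)/6)² = 1.000
te_Task 4 = (1 + 4·2 + 15)/6 = 24/6 = 4; σ²_Task 4 = ((15−1)/6)² = 5.444
te_Task 5 = (6 + 4·12 + 18)/6 = 72/6 = 12; σ²_Task 5 = ((18−6)/6)² = 4.000
te_Task 6 = (7 + 4·10 + 13)/6 = 60/6 = 10; σ²_Task 6 = ((13−7)/6)² = 1.000
te_Task 7 = (1 + 4·4 + 19)/6 = 36/6 = 6; σ²_Task 7 = ((19−1)/6)² = 9.000

Forward pass:
ES_Task 1 = 0; EF_Task 1 = 9
ES_Task 2 = 9; EF_Task 2 = 9+2 = 11
ES_Task 3 = 9; EF_Task 3 = 9+6 = 15
ES_Task 4 = max(EF_Task 2=11, EF_Task 3=15) = 15; EF_Task 4 = 15+4 = 19
ES_Task 5 = 19; EF_Task 5 = 19+12 = 31
ES_Task 6 = max(EF_Task 3=15, EF_Task 4=19) = 19; EF_Task 6 = 19+10 = 29
ES_Task 7 = max(EF_Task 2=11, EF_Task 5=31, EF_Task 6=29) = 31; EF_Task 7 = 31+6 = 37
Expected project duration μ = 37 days. Critical path: Task 1 → Task 3 → Task 4 → Task 5 → Task 7.

Variance along critical path = 0.111 + 1.000 + 5.444 + 4.000 + 9.000 = 19.556; σ = 4.422 days.
D = μ + z·σ = 37 + 1.036·4.422 = 41.6 days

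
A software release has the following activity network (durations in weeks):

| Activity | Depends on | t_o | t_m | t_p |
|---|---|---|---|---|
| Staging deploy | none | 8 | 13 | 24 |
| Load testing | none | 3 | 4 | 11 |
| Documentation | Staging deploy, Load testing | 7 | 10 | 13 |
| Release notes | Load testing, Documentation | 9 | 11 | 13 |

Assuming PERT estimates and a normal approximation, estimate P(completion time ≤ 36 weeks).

0.634

te_Staging deploy = (8 + 4·13 + 24)/6 = 84/6 = 14; σ²_Staging deploy = ((24−8)/6)² = 7.111
te_Load testing = (3 + 4·4 + 11)/6 = 30/6 = 5; σ²_Load testing = ((11−3)/6)² = 1.778
te_Documentation = (7 + 4·10 + 13)/6 = 60/6 = 10; σ²_Documentation = ((13−7)/6)² = 1.000
te_Release notes = (9 + 4·11 + 13)/6 = 66/6 = 11; σ²_Release notes = ((13−9)/6)² = 0.444

Forward pass:
ES_Staging deploy = 0; EF_Staging deploy = 14
ES_Load testing = 0; EF_Load testing = 5
ES_Documentation = max(EF_Staging deploy=14, EF_Load testing=5) = 14; EF_Documentation = 14+10 = 24
ES_Release notes = max(EF_Load testing=5, EF_Documentation=24) = 24; EF_Release notes = 24+11 = 35
Expected project duration μ = 35 weeks. Critical path: Staging deploy → Documentation → Release notes.

Variance along critical path = 7.111 + 1.000 + 0.444 = 8.556; σ = √8.556 = 2.925 weeks.
Z = (36 − 35) / 2.925 = 0.342
P(T ≤ 36) = Φ(0.342) ≈ 0.634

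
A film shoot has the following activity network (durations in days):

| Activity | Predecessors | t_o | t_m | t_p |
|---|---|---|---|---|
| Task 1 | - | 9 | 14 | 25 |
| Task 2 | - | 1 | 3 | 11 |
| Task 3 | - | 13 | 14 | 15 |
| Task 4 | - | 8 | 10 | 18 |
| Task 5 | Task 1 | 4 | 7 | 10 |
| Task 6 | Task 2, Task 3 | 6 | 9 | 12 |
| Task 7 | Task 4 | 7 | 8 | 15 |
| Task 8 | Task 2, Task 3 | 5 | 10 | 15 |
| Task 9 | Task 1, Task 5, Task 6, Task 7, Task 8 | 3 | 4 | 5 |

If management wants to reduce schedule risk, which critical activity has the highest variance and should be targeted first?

te_Task 1 = (9 + 4·14 + 25)/6 = 90/6 = 15; σ²_Task 1 = ((25−9)/6)² = 7.111
te_Task 2 = (1 + 4·3 + 11)/6 = 24/6 = 4; σ²_Task 2 = ((11−1)/6)² = 2.778
te_Task 3 = (13 + 4·14 + 15)/6 = 84/6 = 14; σ²_Task 3 = ((15−13)/6)² = 0.111
te_Task 4 = (8 + 4·10 + 18)/6 = 66/6 = 11; σ²_Task 4 = ((18−8)/6)² = 2.778
te_Task 5 = (4 + 4·7 + 10)/6 = 42/6 = 7; σ²_Task 5 = ((10−4)/6)² = 1.000
te_Task 6 = (6 + 4·9 + 12)/6 = 54/6 = 9; σ²_Task 6 = ((12−6)/6)² = 1.000
te_Task 7 = (7 + 4·8 + 15)/6 = 54/6 = 9; σ²_Task 7 = ((15−7)/6)² = 1.778
te_Task 8 = (5 + 4·10 + 15)/6 = 60/6 = 10; σ²_Task 8 = ((15−5)/6)² = 2.778
te_Task 9 = (3 + 4·4 + 5)/6 = 24/6 = 4; σ²_Task 9 = ((5−3)/6)² = 0.111

Forward pass:
ES_Task 1 = 0; EF_Task 1 = 15
ES_Task 2 = 0; EF_Task 2 = 4
ES_Task 3 = 0; EF_Task 3 = 14
ES_Task 4 = 0; EF_Task 4 = 11
ES_Task 5 = 15; EF_Task 5 = 15+7 = 22
ES_Task 6 = max(EF_Task 2=4, EF_Task 3=14) = 14; EF_Task 6 = 14+9 = 23
ES_Task 7 = 11; EF_Task 7 = 11+9 = 20
ES_Task 8 = max(EF_Task 2=4, EF_Task 3=14) = 14; EF_Task 8 = 14+10 = 24
ES_Task 9 = max(EF_Task 1=15, EF_Task 5=22, EF_Task 6=23, EF_Task 7=20, EF_Task 8=24) = 24; EF_Task 9 = 24+4 = 28
Expected project duration μ = 28 days. Critical path: Task 3 → Task 8 → Task 9.

Variances on critical path: σ²_Task 3=0.111, σ²_Task 8=2.778, σ²_Task 9=0.111.
Largest is σ²_Task 8 = 2.778.

Task 8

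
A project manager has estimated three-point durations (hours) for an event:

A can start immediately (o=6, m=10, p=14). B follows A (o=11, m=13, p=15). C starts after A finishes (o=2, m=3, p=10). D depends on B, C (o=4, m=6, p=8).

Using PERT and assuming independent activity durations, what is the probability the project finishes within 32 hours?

te_A = (6 + 4·10 + 14)/6 = 60/6 = 10; σ²_A = ((14−6)/6)² = 1.778
te_B = (11 + 4·13 + 15)/6 = 78/6 = 13; σ²_B = ((15−11)/6)² = 0.444
te_C = (2 + 4·3 + 10)/6 = 24/6 = 4; σ²_C = ((10−2)/6)² = 1.778
te_D = (4 + 4·6 + 8)/6 = 36/6 = 6; σ²_D = ((8−4)/6)² = 0.444

Forward pass:
ES_A = 0; EF_A = 10
ES_B = 10; EF_B = 10+13 = 23
ES_C = 10; EF_C = 10+4 = 14
ES_D = max(EF_B=23, EF_C=14) = 23; EF_D = 23+6 = 29
Expected project duration μ = 29 hours. Critical path: A → B → D.

Variance along critical path = 1.778 + 0.444 + 0.444 = 2.667; σ = √2.667 = 1.633 hours.
Z = (32 − 29) / 1.633 = 1.837
P(T ≤ 32) = Φ(1.837) ≈ 0.967

0.967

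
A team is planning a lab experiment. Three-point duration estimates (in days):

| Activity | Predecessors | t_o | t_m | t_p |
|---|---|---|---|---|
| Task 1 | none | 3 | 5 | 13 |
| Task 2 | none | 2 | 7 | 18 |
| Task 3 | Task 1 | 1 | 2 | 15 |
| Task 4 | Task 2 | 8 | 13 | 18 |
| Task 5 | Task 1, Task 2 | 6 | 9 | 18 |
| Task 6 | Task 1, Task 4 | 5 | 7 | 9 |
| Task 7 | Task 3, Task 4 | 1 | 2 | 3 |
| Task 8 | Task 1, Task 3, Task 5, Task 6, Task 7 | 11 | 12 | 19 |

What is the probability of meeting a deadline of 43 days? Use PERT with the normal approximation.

te_Task 1 = (3 + 4·5 + 13)/6 = 36/6 = 6; σ²_Task 1 = ((13−3)/6)² = 2.778
te_Task 2 = (2 + 4·7 + 18)/6 = 48/6 = 8; σ²_Task 2 = ((18−2)/6)² = 7.111
te_Task 3 = (1 + 4·2 + 15)/6 = 24/6 = 4; σ²_Task 3 = ((15−1)/6)² = 5.444
te_Task 4 = (8 + 4·13 + 18)/6 = 78/6 = 13; σ²_Task 4 = ((18−8)/6)² = 2.778
te_Task 5 = (6 + 4·9 + 18)/6 = 60/6 = 10; σ²_Task 5 = ((18−6)/6)² = 4.000
te_Task 6 = (5 + 4·7 + 9)/6 = 42/6 = 7; σ²_Task 6 = ((9−5)/6)² = 0.444
te_Task 7 = (1 + 4·2 + 3)/6 = 12/6 = 2; σ²_Task 7 = ((3−1)/6)² = 0.111
te_Task 8 = (11 + 4·12 + 19)/6 = 78/6 = 13; σ²_Task 8 = ((19−11)/6)² = 1.778

Forward pass:
ES_Task 1 = 0; EF_Task 1 = 6
ES_Task 2 = 0; EF_Task 2 = 8
ES_Task 3 = 6; EF_Task 3 = 6+4 = 10
ES_Task 4 = 8; EF_Task 4 = 8+13 = 21
ES_Task 5 = max(EF_Task 1=6, EF_Task 2=8) = 8; EF_Task 5 = 8+10 = 18
ES_Task 6 = max(EF_Task 1=6, EF_Task 4=21) = 21; EF_Task 6 = 21+7 = 28
ES_Task 7 = max(EF_Task 3=10, EF_Task 4=21) = 21; EF_Task 7 = 21+2 = 23
ES_Task 8 = max(EF_Task 1=6, EF_Task 3=10, EF_Task 5=18, EF_Task 6=28, EF_Task 7=23) = 28; EF_Task 8 = 28+13 = 41
Expected project duration μ = 41 days. Critical path: Task 2 → Task 4 → Task 6 → Task 8.

Variance along critical path = 7.111 + 2.778 + 0.444 + 1.778 = 12.111; σ = √12.111 = 3.480 days.
Z = (43 − 41) / 3.480 = 0.575
P(T ≤ 43) = Φ(0.575) ≈ 0.717

0.717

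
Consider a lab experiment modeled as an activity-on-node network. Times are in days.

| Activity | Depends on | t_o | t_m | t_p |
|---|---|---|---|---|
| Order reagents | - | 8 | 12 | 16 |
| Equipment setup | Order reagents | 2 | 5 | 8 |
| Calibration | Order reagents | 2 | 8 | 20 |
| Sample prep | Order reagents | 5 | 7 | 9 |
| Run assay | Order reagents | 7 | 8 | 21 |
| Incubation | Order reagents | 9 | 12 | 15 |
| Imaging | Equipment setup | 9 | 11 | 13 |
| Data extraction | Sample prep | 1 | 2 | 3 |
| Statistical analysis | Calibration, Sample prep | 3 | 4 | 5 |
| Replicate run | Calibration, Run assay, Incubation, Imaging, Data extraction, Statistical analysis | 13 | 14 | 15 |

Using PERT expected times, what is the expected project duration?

te_Order reagents = (8 + 4·12 + 16)/6 = 72/6 = 12
te_Equipment setup = (2 + 4·5 + 8)/6 = 30/6 = 5
te_Calibration = (2 + 4·8 + 20)/6 = 54/6 = 9
te_Sample prep = (5 + 4·7 + 9)/6 = 42/6 = 7
te_Run assay = (7 + 4·8 + 21)/6 = 60/6 = 10
te_Incubation = (9 + 4·12 + 15)/6 = 72/6 = 12
te_Imaging = (9 + 4·11 + 13)/6 = 66/6 = 11
te_Data extraction = (1 + 4·2 + 3)/6 = 12/6 = 2
te_Statistical analysis = (3 + 4·4 + 5)/6 = 24/6 = 4
te_Replicate run = (13 + 4·14 + 15)/6 = 84/6 = 14

Forward pass:
ES_Order reagents = 0; EF_Order reagents = 12
ES_Equipment setup = 12; EF_Equipment setup = 12+5 = 17
ES_Calibration = 12; EF_Calibration = 12+9 = 21
ES_Sample prep = 12; EF_Sample prep = 12+7 = 19
ES_Run assay = 12; EF_Run assay = 12+10 = 22
ES_Incubation = 12; EF_Incubation = 12+12 = 24
ES_Imaging = 17; EF_Imaging = 17+11 = 28
ES_Data extraction = 19; EF_Data extraction = 19+2 = 21
ES_Statistical analysis = max(EF_Calibration=21, EF_Sample prep=19) = 21; EF_Statistical analysis = 21+4 = 25
ES_Replicate run = max(EF_Calibration=21, EF_Run assay=22, EF_Incubation=24, EF_Imaging=28, EF_Data extraction=21, EF_Statistical analysis=25) = 28; EF_Replicate run = 28+14 = 42
Expected project duration μ = 42 days. Critical path: Order reagents → Equipment setup → Imaging → Replicate run.

42 days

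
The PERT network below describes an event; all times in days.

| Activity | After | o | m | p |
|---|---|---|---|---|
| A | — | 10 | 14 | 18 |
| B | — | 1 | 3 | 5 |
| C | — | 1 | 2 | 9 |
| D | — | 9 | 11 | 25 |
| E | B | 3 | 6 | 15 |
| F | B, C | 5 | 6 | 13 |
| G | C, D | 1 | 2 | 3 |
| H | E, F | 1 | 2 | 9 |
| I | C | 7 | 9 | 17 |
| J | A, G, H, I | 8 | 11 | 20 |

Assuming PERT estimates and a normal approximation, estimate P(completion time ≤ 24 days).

0.185

te_A = (10 + 4·14 + 18)/6 = 84/6 = 14; σ²_A = ((18−10)/6)² = 1.778
te_B = (1 + 4·3 + 5)/6 = 18/6 = 3; σ²_B = ((5−1)/6)² = 0.444
te_C = (1 + 4·2 + 9)/6 = 18/6 = 3; σ²_C = ((9−1)/6)² = 1.778
te_D = (9 + 4·11 + 25)/6 = 78/6 = 13; σ²_D = ((25−9)/6)² = 7.111
te_E = (3 + 4·6 + 15)/6 = 42/6 = 7; σ²_E = ((15−3)/6)² = 4.000
te_F = (5 + 4·6 + 13)/6 = 42/6 = 7; σ²_F = ((13−5)/6)² = 1.778
te_G = (1 + 4·2 + 3)/6 = 12/6 = 2; σ²_G = ((3−1)/6)² = 0.111
te_H = (1 + 4·2 + 9)/6 = 18/6 = 3; σ²_H = ((9−1)/6)² = 1.778
te_I = (7 + 4·9 + 17)/6 = 60/6 = 10; σ²_I = ((17−7)/6)² = 2.778
te_J = (8 + 4·11 + 20)/6 = 72/6 = 12; σ²_J = ((20−8)/6)² = 4.000

Forward pass:
ES_A = 0; EF_A = 14
ES_B = 0; EF_B = 3
ES_C = 0; EF_C = 3
ES_D = 0; EF_D = 13
ES_E = 3; EF_E = 3+7 = 10
ES_F = max(EF_B=3, EF_C=3) = 3; EF_F = 3+7 = 10
ES_G = max(EF_C=3, EF_D=13) = 13; EF_G = 13+2 = 15
ES_H = max(EF_E=10, EF_F=10) = 10; EF_H = 10+3 = 13
ES_I = 3; EF_I = 3+10 = 13
ES_J = max(EF_A=14, EF_G=15, EF_H=13, EF_I=13) = 15; EF_J = 15+12 = 27
Expected project duration μ = 27 days. Critical path: D → G → J.

Variance along critical path = 7.111 + 0.111 + 4.000 = 11.222; σ = √11.222 = 3.350 days.
Z = (24 − 27) / 3.350 = -0.896
P(T ≤ 24) = Φ(-0.896) ≈ 0.185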